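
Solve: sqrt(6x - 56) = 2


Square both sides: 6x - 56 = 2^2 = 4
6x = 4 + 56 = 60
x = 10
Check: sqrt(6*10 - 56) = sqrt(4) = 2 ✓

x = 10


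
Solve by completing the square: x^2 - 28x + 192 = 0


Start: x^2 - 28x + 192 = 0
Move constant: x^2 - 28x = -192
Half of -28 is -14, squared is 196
Add 196 to both sides: x^2 - 28x + 196 = 4
(x - 14)^2 = 4
x - 14 = ±2
x = 14 + 2 = 16 or x = 14 - 2 = 12

x = 12, x = 16


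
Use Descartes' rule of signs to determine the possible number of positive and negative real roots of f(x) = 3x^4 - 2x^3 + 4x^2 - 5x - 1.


Descartes' rule of signs:

For positive roots, count sign changes in f(x) = 3x^4 - 2x^3 + 4x^2 - 5x - 1:
Signs of coefficients: +, -, +, -, -
Number of sign changes: 3
Possible positive real roots: 3, 1

For negative roots, examine f(-x) = 3x^4 + 2x^3 + 4x^2 + 5x - 1:
Signs of coefficients: +, +, +, +, -
Number of sign changes: 1
Possible negative real roots: 1

Positive roots: 3 or 1; Negative roots: 1


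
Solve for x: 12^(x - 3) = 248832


Express both sides with the same base.
248832 = 12^5
Since the bases match, equate exponents: x - 3 = 5
So x = 5 - (-3) = 8

x = 8


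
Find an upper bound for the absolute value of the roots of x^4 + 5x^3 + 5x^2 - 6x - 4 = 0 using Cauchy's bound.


Cauchy's bound: all roots r satisfy |r| <= 1 + max(|a_i/a_n|) for i = 0,...,n-1
where a_n is the leading coefficient.

Coefficients: [1, 5, 5, -6, -4]
Leading coefficient a_n = 1
Ratios |a_i/a_n|: 5, 5, 6, 4
Maximum ratio: 6
Cauchy's bound: |r| <= 1 + 6 = 7

Upper bound = 7


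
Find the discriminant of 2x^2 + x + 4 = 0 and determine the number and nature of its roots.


For ax^2 + bx + c = 0, discriminant D = b^2 - 4ac
Here a = 2, b = 1, c = 4
D = (1)^2 - 4(2)(4) = 1 - 32 = -31

D = -31 < 0
The equation has no real roots (2 complex conjugate roots).

Discriminant = -31, no real roots (2 complex conjugate roots)


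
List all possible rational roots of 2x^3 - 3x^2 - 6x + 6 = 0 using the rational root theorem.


Rational root theorem: possible roots are ±p/q where:
  p divides the constant term (6): p ∈ {1, 2, 3, 6}
  q divides the leading coefficient (2): q ∈ {1, 2}

All possible rational roots: -6, -3, -2, -3/2, -1, -1/2, 1/2, 1, 3/2, 2, 3, 6

-6, -3, -2, -3/2, -1, -1/2, 1/2, 1, 3/2, 2, 3, 6


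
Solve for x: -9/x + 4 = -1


Subtract 4 from both sides: -9/x = -5
Multiply both sides by x: -9 = -5 * x
Divide by -5: x = 9/5

x = 9/5


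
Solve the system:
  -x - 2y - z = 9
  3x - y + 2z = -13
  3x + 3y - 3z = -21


Using Cramer's rule. Expand each determinant along the first row.
D  = (-1)*[(-1)*(-3) - 2*3] - (-2)*[3*(-3) - 2*3] + (-1)*[3*3 - (-1)*3]
  = (-1)*(-3) - (-2)*(-15) + (-1)*(12) = -39
Dx = 9*[(-1)*(-3) - 2*3] - (-2)*[(-13)*(-3) - 2*(-21)] + (-1)*[(-13)*3 - (-1)*(-21)]
  = 9*(-3) - (-2)*(81) + (-1)*(-60) = 195
Dy = (-1)*[(-13)*(-3) - 2*(-21)] - 9*[3*(-3) - 2*3] + (-1)*[3*(-21) - (-13)*3]
  = (-1)*(81) - 9*(-15) + (-1)*(-24) = 78
Dz = (-1)*[(-1)*(-21) - (-13)*3] - (-2)*[3*(-21) - (-13)*3] + 9*[3*3 - (-1)*3]
  = (-1)*(60) - (-2)*(-24) + 9*(12) = 0
x = Dx/D = 195/-39 = -5, y = Dy/D = 78/-39 = -2, z = Dz/D = 0/-39 = 0
Check eq1: (-1)(-5) + (-2)(-2) + (-1)(0) = 9 = 9 ✓
Check eq2: (3)(-5) + (-1)(-2) + (2)(0) = -13 = -13 ✓
Check eq3: (3)(-5) + (3)(-2) + (-3)(0) = -21 = -21 ✓

x = -5, y = -2, z = 0


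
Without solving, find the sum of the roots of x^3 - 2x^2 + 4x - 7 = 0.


By Vieta's formulas for x^3 + bx^2 + cx + d = 0:
  r1 + r2 + r3 = -b/a = 2
  r1*r2 + r1*r3 + r2*r3 = c/a = 4
  r1*r2*r3 = -d/a = 7


Sum = 2


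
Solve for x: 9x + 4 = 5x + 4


Starting with: 9x + 4 = 5x + 4
Move all x terms to left: (9 - 5)x = 4 - 4
Simplify: 4x = 0
Divide both sides by 4: x = 0

x = 0


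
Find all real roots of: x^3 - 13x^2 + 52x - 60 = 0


Let p(x) = x^3 - 13x^2 + 52x - 60. By the rational root theorem (leading coefficient 1), any rational root is an integer divisor of 60: try ±1, ±2, ... in turn.
Test x = 1: value = -20 ≠ 0.
Test x = -1: value = -126 ≠ 0.
Test x = 2: value = 0 ✓, so (x - 2) is a factor.
Synthetic division by (x - 2): bring down 1; 1(2) - 13 = -11; (-11)(2) + 52 = 30; 30(2) - 60 = 0 → quotient x^2 - 11x + 30, remainder 0.
Solve the quadratic x^2 - 11x + 30 = 0: discriminant = (-11)^2 - 4(1)(30) = 121 - 120 = 1.
sqrt(1) = 1, so x = (11 ± 1)/2: x = 6 or x = 5.

x = 2, x = 5, x = 6


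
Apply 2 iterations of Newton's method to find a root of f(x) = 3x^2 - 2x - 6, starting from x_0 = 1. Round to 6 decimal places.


Newton's method: x_(n+1) = x_n - f(x_n)/f'(x_n)
f(x) = 3x^2 - 2x - 6
f'(x) = 6x - 2

Iteration 1:
  f(1.000000) = -5.000000
  f'(1.000000) = 4.000000
  x_1 = 1.000000 - (-5.000000)/(4.000000) = 2.250000

Iteration 2:
  f(2.250000) = 4.687500
  f'(2.250000) = 11.500000
  x_2 = 2.250000 - (4.687500)/(11.500000) = 1.842391

x_2 = 1.842391


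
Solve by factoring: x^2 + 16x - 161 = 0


We need two numbers that multiply to -161 and add to 16.
Those numbers are 23 and -7 (since 23 * (-7) = -161 and 23 + (-7) = 16).
So x^2 + 16x - 161 = (x + 23)(x - 7) = 0
Setting each factor to zero: x = -23 or x = 7

x = -23, x = 7


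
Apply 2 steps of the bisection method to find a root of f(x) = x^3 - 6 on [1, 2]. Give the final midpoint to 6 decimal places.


f(x) = x^3 - 6
f(1) = -5 < 0
f(2) = 2 > 0

Step 1: midpoint = (1.000000 + 2.000000)/2 = 1.500000
  f(1.500000) = -2.625000
  f(mid) < 0, so root is in [1.500000, 2.000000]

Step 2: midpoint = (1.500000 + 2.000000)/2 = 1.750000
  f(1.750000) = -0.640625
  f(mid) < 0, so root is in [1.750000, 2.000000]

midpoint = 1.750000


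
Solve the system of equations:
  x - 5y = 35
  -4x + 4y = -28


Using Cramer's rule:
Determinant D = (1)(4) - (-4)(-5) = 4 - 20 = -16
Dx = (35)(4) - (-28)(-5) = 140 - 140 = 0
Dy = (1)(-28) - (-4)(35) = -28 + 140 = 112
x = Dx/D = 0/-16 = 0
y = Dy/D = 112/-16 = -7

x = 0, y = -7


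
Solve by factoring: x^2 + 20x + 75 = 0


We need two numbers that multiply to 75 and add to 20.
Those numbers are 15 and 5 (since 15 * 5 = 75 and 15 + 5 = 20).
So x^2 + 20x + 75 = (x + 15)(x + 5) = 0
Setting each factor to zero: x = -15 or x = -5

x = -15, x = -5


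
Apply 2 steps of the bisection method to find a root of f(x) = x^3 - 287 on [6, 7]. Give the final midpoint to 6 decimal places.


f(x) = x^3 - 287
f(6) = -71 < 0
f(7) = 56 > 0

Step 1: midpoint = (6.000000 + 7.000000)/2 = 6.500000
  f(6.500000) = -12.375000
  f(mid) < 0, so root is in [6.500000, 7.000000]

Step 2: midpoint = (6.500000 + 7.000000)/2 = 6.750000
  f(6.750000) = 20.546875
  f(mid) > 0, so root is in [6.500000, 6.750000]

midpoint = 6.750000


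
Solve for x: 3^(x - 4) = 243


Express both sides with the same base.
243 = 3^5
Since the bases match, equate exponents: x - 4 = 5
So x = 5 - (-4) = 9

x = 9


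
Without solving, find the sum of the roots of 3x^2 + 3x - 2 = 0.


By Vieta's formulas for ax^2 + bx + c = 0:
  Sum of roots = -b/a
  Product of roots = c/a

Here a = 3, b = 3, c = -2
Sum = -(3)/3 = -1
Product = -2/3 = -2/3

Sum = -1


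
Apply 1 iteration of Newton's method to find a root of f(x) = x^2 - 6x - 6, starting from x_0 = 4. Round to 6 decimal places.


Newton's method: x_(n+1) = x_n - f(x_n)/f'(x_n)
f(x) = x^2 - 6x - 6
f'(x) = 2x - 6

Iteration 1:
  f(4.000000) = -14.000000
  f'(4.000000) = 2.000000
  x_1 = 4.000000 - (-14.000000)/(2.000000) = 11.000000

x_1 = 11.000000


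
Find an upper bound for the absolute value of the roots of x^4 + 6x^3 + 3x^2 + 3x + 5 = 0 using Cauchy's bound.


Cauchy's bound: all roots r satisfy |r| <= 1 + max(|a_i/a_n|) for i = 0,...,n-1
where a_n is the leading coefficient.

Coefficients: [1, 6, 3, 3, 5]
Leading coefficient a_n = 1
Ratios |a_i/a_n|: 6, 3, 3, 5
Maximum ratio: 6
Cauchy's bound: |r| <= 1 + 6 = 7

Upper bound = 7


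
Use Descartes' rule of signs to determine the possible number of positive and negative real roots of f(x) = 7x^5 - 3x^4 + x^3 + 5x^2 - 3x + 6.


Descartes' rule of signs:

For positive roots, count sign changes in f(x) = 7x^5 - 3x^4 + x^3 + 5x^2 - 3x + 6:
Signs of coefficients: +, -, +, +, -, +
Number of sign changes: 4
Possible positive real roots: 4, 2, 0

For negative roots, examine f(-x) = -7x^5 - 3x^4 - x^3 + 5x^2 + 3x + 6:
Signs of coefficients: -, -, -, +, +, +
Number of sign changes: 1
Possible negative real roots: 1

Positive roots: 4 or 2 or 0; Negative roots: 1


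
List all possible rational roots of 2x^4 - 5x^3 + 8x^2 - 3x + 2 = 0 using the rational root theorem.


Rational root theorem: possible roots are ±p/q where:
  p divides the constant term (2): p ∈ {1, 2}
  q divides the leading coefficient (2): q ∈ {1, 2}

All possible rational roots: -2, -1, -1/2, 1/2, 1, 2

-2, -1, -1/2, 1/2, 1, 2


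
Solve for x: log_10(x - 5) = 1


Convert to exponential form: x - 5 = 10^1 = 10
x = 10 + 5 = 15
Check: log_10(15 - 5) = log_10(10) = log_10(10) = 1 ✓

x = 15


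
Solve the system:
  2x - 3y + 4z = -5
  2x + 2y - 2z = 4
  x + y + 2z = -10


Using Cramer's rule. Expand each determinant along the first row.
D  = 2*[2*2 - (-2)*1] - (-3)*[2*2 - (-2)*1] + 4*[2*1 - 2*1]
  = 2*(6) - (-3)*(6) + 4*(0) = 30
Dx = (-5)*[2*2 - (-2)*1] - (-3)*[4*2 - (-2)*(-10)] + 4*[4*1 - 2*(-10)]
  = (-5)*(6) - (-3)*(-12) + 4*(24) = 30
Dy = 2*[4*2 - (-2)*(-10)] - (-5)*[2*2 - (-2)*1] + 4*[2*(-10) - 4*1]
  = 2*(-12) - (-5)*(6) + 4*(-24) = -90
Dz = 2*[2*(-10) - 4*1] - (-3)*[2*(-10) - 4*1] + (-5)*[2*1 - 2*1]
  = 2*(-24) - (-3)*(-24) + (-5)*(0) = -120
x = Dx/D = 30/30 = 1, y = Dy/D = -90/30 = -3, z = Dz/D = -120/30 = -4
Check eq1: (2)(1) + (-3)(-3) + (4)(-4) = -5 = -5 ✓
Check eq2: (2)(1) + (2)(-3) + (-2)(-4) = 4 = 4 ✓
Check eq3: (1)(1) + (1)(-3) + (2)(-4) = -10 = -10 ✓

x = 1, y = -3, z = -4


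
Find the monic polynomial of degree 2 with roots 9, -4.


A monic polynomial with roots 9, -4 is:
p(x) = (x - 9)(x + 4)
After multiplying by (x - 9): x - 9
After multiplying by (x + 4): x^2 - 5x - 36

x^2 - 5x - 36


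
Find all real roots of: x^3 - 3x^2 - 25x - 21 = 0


Let p(x) = x^3 - 3x^2 - 25x - 21. By the rational root theorem (leading coefficient 1), any rational root is an integer divisor of 21: try ±1, ±2, ... in turn.
Test x = 1: value = -48 ≠ 0.
Test x = -1: value = 0 ✓, so (x + 1) is a factor.
Synthetic division by (x + 1): bring down 1; 1(-1) - 3 = -4; (-4)(-1) - 25 = -21; (-21)(-1) - 21 = 0 → quotient x^2 - 4x - 21, remainder 0.
Solve the quadratic x^2 - 4x - 21 = 0: discriminant = (-4)^2 - 4(1)(-21) = 16 + 84 = 100.
sqrt(100) = 10, so x = (4 ± 10)/2: x = 7 or x = -3.

x = -3, x = -1, x = 7


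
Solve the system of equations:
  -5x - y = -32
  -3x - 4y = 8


Using Cramer's rule:
Determinant D = (-5)(-4) - (-3)(-1) = 20 - 3 = 17
Dx = (-32)(-4) - (8)(-1) = 128 + 8 = 136
Dy = (-5)(8) - (-3)(-32) = -40 - 96 = -136
x = Dx/D = 136/17 = 8
y = Dy/D = -136/17 = -8

x = 8, y = -8


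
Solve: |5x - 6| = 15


An absolute value equation |expr| = 15 gives two cases:
Case 1: 5x - 6 = 15
  5x = 21, so x = 21/5
Case 2: 5x - 6 = -15
  5x = -9, so x = -9/5

x = -9/5, x = 21/5


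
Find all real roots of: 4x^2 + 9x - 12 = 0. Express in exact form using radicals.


Using the quadratic formula: x = (-b ± sqrt(b^2 - 4ac)) / (2a)
Here a = 4, b = 9, c = -12
Discriminant = b^2 - 4ac = 9^2 - 4(4)(-12) = 81 + 192 = 273
Since discriminant = 273 > 0, there are two real roots.
x = (-9 ± sqrt(273)) / 8
Numerically: x ≈ 0.9403 or x ≈ -3.1903

x = (-9 + sqrt(273)) / 8 or x = (-9 - sqrt(273)) / 8


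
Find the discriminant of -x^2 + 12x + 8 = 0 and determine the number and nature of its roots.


For ax^2 + bx + c = 0, discriminant D = b^2 - 4ac
Here a = -1, b = 12, c = 8
D = (12)^2 - 4(-1)(8) = 144 + 32 = 176

D = 176 > 0 but not a perfect square
The equation has 2 distinct real irrational roots.

Discriminant = 176, 2 distinct real irrational roots


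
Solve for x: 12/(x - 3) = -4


Multiply both sides by (x - 3): 12 = -4(x - 3)
Distribute: 12 = -4x + 12
-4x = 12 - 12 = 0
x = 0

x = 0


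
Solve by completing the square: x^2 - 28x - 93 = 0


Start: x^2 - 28x - 93 = 0
Move constant: x^2 - 28x = 93
Half of -28 is -14, squared is 196
Add 196 to both sides: x^2 - 28x + 196 = 289
(x - 14)^2 = 289
x - 14 = ±17
x = 14 + 17 = 31 or x = 14 - 17 = -3

x = -3, x = 31


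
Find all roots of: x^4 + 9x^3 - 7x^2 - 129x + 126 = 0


Let p(x) = x^4 + 9x^3 - 7x^2 - 129x + 126. By the rational root theorem (leading coefficient 1), any rational root is an integer divisor of 126: try ±1, ±2, ... in turn.
Test x = 1: value = 0 ✓, so (x - 1) is a factor.
Synthetic division by (x - 1): bring down 1; 1(1) + 9 = 10; 10(1) - 7 = 3; 3(1) - 129 = -126; (-126)(1) + 126 = 0 → quotient x^3 + 10x^2 + 3x - 126, remainder 0.
Continue with the quotient x^3 + 10x^2 + 3x - 126 (candidates must divide 126; re-test x = 1 first in case it repeats).
Test x = 1: value = -112 ≠ 0.
Test x = -1: value = -120 ≠ 0.
Test x = 2: value = -72 ≠ 0.
Test x = -2: value = -100 ≠ 0.
Test x = 3: value = 0 ✓, so (x - 3) is a factor.
Synthetic division by (x - 3): bring down 1; 1(3) + 10 = 13; 13(3) + 3 = 42; 42(3) - 126 = 0 → quotient x^2 + 13x + 42, remainder 0.
Solve the quadratic x^2 + 13x + 42 = 0: discriminant = 13^2 - 4(1)(42) = 169 - 168 = 1.
sqrt(1) = 1, so x = (-13 ± 1)/2: x = -6 or x = -7.
Collecting all roots found:

x = -7, x = -6, x = 1, x = 3


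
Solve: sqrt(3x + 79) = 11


Square both sides: 3x + 79 = 11^2 = 121
3x = 121 - 79 = 42
x = 14
Check: sqrt(3*14 + 79) = sqrt(121) = 11 ✓

x = 14


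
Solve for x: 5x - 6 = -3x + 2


Starting with: 5x - 6 = -3x + 2
Move all x terms to left: (5 + 3)x = 2 + 6
Simplify: 8x = 8
Divide both sides by 8: x = 1

x = 1


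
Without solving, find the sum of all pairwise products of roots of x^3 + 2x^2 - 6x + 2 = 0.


By Vieta's formulas for x^3 + bx^2 + cx + d = 0:
  r1 + r2 + r3 = -b/a = -2
  r1*r2 + r1*r3 + r2*r3 = c/a = -6
  r1*r2*r3 = -d/a = -2


Sum of pairwise products = -6


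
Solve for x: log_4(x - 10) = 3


Convert to exponential form: x - 10 = 4^3 = 64
x = 64 + 10 = 74
Check: log_4(74 - 10) = log_4(64) = log_4(64) = 3 ✓

x = 74


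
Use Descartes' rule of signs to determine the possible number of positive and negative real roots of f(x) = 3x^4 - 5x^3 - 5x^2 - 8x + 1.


Descartes' rule of signs:

For positive roots, count sign changes in f(x) = 3x^4 - 5x^3 - 5x^2 - 8x + 1:
Signs of coefficients: +, -, -, -, +
Number of sign changes: 2
Possible positive real roots: 2, 0

For negative roots, examine f(-x) = 3x^4 + 5x^3 - 5x^2 + 8x + 1:
Signs of coefficients: +, +, -, +, +
Number of sign changes: 2
Possible negative real roots: 2, 0

Positive roots: 2 or 0; Negative roots: 2 or 0


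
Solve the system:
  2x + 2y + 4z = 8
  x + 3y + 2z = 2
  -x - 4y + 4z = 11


Using Cramer's rule. Expand each determinant along the first row.
D  = 2*[3*4 - 2*(-4)] - 2*[1*4 - 2*(-1)] + 4*[1*(-4) - 3*(-1)]
  = 2*(20) - 2*(6) + 4*(-1) = 24
Dx = 8*[3*4 - 2*(-4)] - 2*[2*4 - 2*11] + 4*[2*(-4) - 3*11]
  = 8*(20) - 2*(-14) + 4*(-41) = 24
Dy = 2*[2*4 - 2*11] - 8*[1*4 - 2*(-1)] + 4*[1*11 - 2*(-1)]
  = 2*(-14) - 8*(6) + 4*(13) = -24
Dz = 2*[3*11 - 2*(-4)] - 2*[1*11 - 2*(-1)] + 8*[1*(-4) - 3*(-1)]
  = 2*(41) - 2*(13) + 8*(-1) = 48
x = Dx/D = 24/24 = 1, y = Dy/D = -24/24 = -1, z = Dz/D = 48/24 = 2
Check eq1: (2)(1) + (2)(-1) + (4)(2) = 8 = 8 ✓
Check eq2: (1)(1) + (3)(-1) + (2)(2) = 2 = 2 ✓
Check eq3: (-1)(1) + (-4)(-1) + (4)(2) = 11 = 11 ✓

x = 1, y = -1, z = 2


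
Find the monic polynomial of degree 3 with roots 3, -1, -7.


A monic polynomial with roots 3, -1, -7 is:
p(x) = (x - 3)(x + 1)(x + 7)
After multiplying by (x - 3): x - 3
After multiplying by (x + 1): x^2 - 2x - 3
After multiplying by (x + 7): x^3 + 5x^2 - 17x - 21

x^3 + 5x^2 - 17x - 21


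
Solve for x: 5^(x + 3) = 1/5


Express both sides with the same base.
1/5 = 5^(-1)
Since the bases match, equate exponents: x + 3 = -1
So x = -1 - (3) = -4

x = -4


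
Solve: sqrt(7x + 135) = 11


Square both sides: 7x + 135 = 11^2 = 121
7x = 121 - 135 = -14
x = -2
Check: sqrt(7*(-2) + 135) = sqrt(121) = 11 ✓

x = -2


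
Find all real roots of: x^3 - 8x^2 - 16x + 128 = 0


Let p(x) = x^3 - 8x^2 - 16x + 128. By the rational root theorem (leading coefficient 1), any rational root is an integer divisor of 128: try ±1, ±2, ... in turn.
Test x = 1: value = 105 ≠ 0.
Test x = -1: value = 135 ≠ 0.
Test x = 2: value = 72 ≠ 0.
Test x = -2: value = 120 ≠ 0.
Test x = 4: value = 0 ✓, so (x - 4) is a factor.
Synthetic division by (x - 4): bring down 1; 1(4) - 8 = -4; (-4)(4) - 16 = -32; (-32)(4) + 128 = 0 → quotient x^2 - 4x - 32, remainder 0.
Solve the quadratic x^2 - 4x - 32 = 0: discriminant = (-4)^2 - 4(1)(-32) = 16 + 128 = 144.
sqrt(144) = 12, so x = (4 ± 12)/2: x = 8 or x = -4.

x = -4, x = 4, x = 8


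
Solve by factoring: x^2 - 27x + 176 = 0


We need two numbers that multiply to 176 and add to -27.
Those numbers are -11 and -16 (since (-11) * (-16) = 176 and (-11) + (-16) = -27).
So x^2 - 27x + 176 = (x - 11)(x - 16) = 0
Setting each factor to zero: x = 11 or x = 16

x = 11, x = 16


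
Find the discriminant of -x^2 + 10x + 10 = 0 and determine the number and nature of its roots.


For ax^2 + bx + c = 0, discriminant D = b^2 - 4ac
Here a = -1, b = 10, c = 10
D = (10)^2 - 4(-1)(10) = 100 + 40 = 140

D = 140 > 0 but not a perfect square
The equation has 2 distinct real irrational roots.

Discriminant = 140, 2 distinct real irrational roots


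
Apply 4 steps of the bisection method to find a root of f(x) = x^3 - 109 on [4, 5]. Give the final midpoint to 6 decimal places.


f(x) = x^3 - 109
f(4) = -45 < 0
f(5) = 16 > 0

Step 1: midpoint = (4.000000 + 5.000000)/2 = 4.500000
  f(4.500000) = -17.875000
  f(mid) < 0, so root is in [4.500000, 5.000000]

Step 2: midpoint = (4.500000 + 5.000000)/2 = 4.750000
  f(4.750000) = -1.828125
  f(mid) < 0, so root is in [4.750000, 5.000000]

Step 3: midpoint = (4.750000 + 5.000000)/2 = 4.875000
  f(4.875000) = 6.857422
  f(mid) > 0, so root is in [4.750000, 4.875000]

Step 4: midpoint = (4.750000 + 4.875000)/2 = 4.812500
  f(4.812500) = 2.458252
  f(mid) > 0, so root is in [4.750000, 4.812500]

midpoint = 4.812500


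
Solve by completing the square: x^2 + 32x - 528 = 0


Start: x^2 + 32x - 528 = 0
Move constant: x^2 + 32x = 528
Half of 32 is 16, squared is 256
Add 256 to both sides: x^2 + 32x + 256 = 784
(x + 16)^2 = 784
x + 16 = ±28
x = -16 + 28 = 12 or x = -16 - 28 = -44

x = -44, x = 12


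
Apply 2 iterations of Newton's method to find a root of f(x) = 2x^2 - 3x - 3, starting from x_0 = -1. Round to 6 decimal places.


Newton's method: x_(n+1) = x_n - f(x_n)/f'(x_n)
f(x) = 2x^2 - 3x - 3
f'(x) = 4x - 3

Iteration 1:
  f(-1.000000) = 2.000000
  f'(-1.000000) = -7.000000
  x_1 = -1.000000 - (2.000000)/(-7.000000) = -0.714286

Iteration 2:
  f(-0.714286) = 0.163265
  f'(-0.714286) = -5.857143
  x_2 = -0.714286 - (0.163265)/(-5.857143) = -0.686411

x_2 = -0.686411


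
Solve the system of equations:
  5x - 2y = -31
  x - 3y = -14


Using Cramer's rule:
Determinant D = (5)(-3) - (1)(-2) = -15 + 2 = -13
Dx = (-31)(-3) - (-14)(-2) = 93 - 28 = 65
Dy = (5)(-14) - (1)(-31) = -70 + 31 = -39
x = Dx/D = 65/-13 = -5
y = Dy/D = -39/-13 = 3

x = -5, y = 3


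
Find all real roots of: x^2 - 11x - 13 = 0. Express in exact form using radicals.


Using the quadratic formula: x = (-b ± sqrt(b^2 - 4ac)) / (2a)
Here a = 1, b = -11, c = -13
Discriminant = b^2 - 4ac = (-11)^2 - 4(1)(-13) = 121 + 52 = 173
Since discriminant = 173 > 0, there are two real roots.
x = (11 ± sqrt(173)) / 2
Numerically: x ≈ 12.0765 or x ≈ -1.0765

x = (11 + sqrt(173)) / 2 or x = (11 - sqrt(173)) / 2


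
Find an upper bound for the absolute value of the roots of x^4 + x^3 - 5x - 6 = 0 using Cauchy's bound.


Cauchy's bound: all roots r satisfy |r| <= 1 + max(|a_i/a_n|) for i = 0,...,n-1
where a_n is the leading coefficient.

Coefficients: [1, 1, 0, -5, -6]
Leading coefficient a_n = 1
Ratios |a_i/a_n|: 1, 0, 5, 6
Maximum ratio: 6
Cauchy's bound: |r| <= 1 + 6 = 7

Upper bound = 7


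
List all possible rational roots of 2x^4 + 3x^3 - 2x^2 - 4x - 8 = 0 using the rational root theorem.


Rational root theorem: possible roots are ±p/q where:
  p divides the constant term (-8): p ∈ {1, 2, 4, 8}
  q divides the leading coefficient (2): q ∈ {1, 2}

All possible rational roots: -8, -4, -2, -1, -1/2, 1/2, 1, 2, 4, 8

-8, -4, -2, -1, -1/2, 1/2, 1, 2, 4, 8


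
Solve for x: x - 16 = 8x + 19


Starting with: x - 16 = 8x + 19
Move all x terms to left: (1 - 8)x = 19 + 16
Simplify: -7x = 35
Divide both sides by -7: x = -5

x = -5


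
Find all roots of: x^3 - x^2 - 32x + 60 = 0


Let p(x) = x^3 - x^2 - 32x + 60. By the rational root theorem (leading coefficient 1), any rational root is an integer divisor of 60: try ±1, ±2, ... in turn.
Test x = 1: value = 28 ≠ 0.
Test x = -1: value = 90 ≠ 0.
Test x = 2: value = 0 ✓, so (x - 2) is a factor.
Synthetic division by (x - 2): bring down 1; 1(2) - 1 = 1; 1(2) - 32 = -30; (-30)(2) + 60 = 0 → quotient x^2 + x - 30, remainder 0.
Solve the quadratic x^2 + x - 30 = 0: discriminant = 1^2 - 4(1)(-30) = 1 + 120 = 121.
sqrt(121) = 11, so x = (-1 ± 11)/2: x = 5 or x = -6.
Collecting all roots found:

x = -6, x = 2, x = 5


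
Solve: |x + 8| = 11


An absolute value equation |expr| = 11 gives two cases:
Case 1: x + 8 = 11
  x = 3, so x = 3
Case 2: x + 8 = -11
  x = -19, so x = -19

x = -19, x = 3


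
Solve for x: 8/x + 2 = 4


Subtract 2 from both sides: 8/x = 2
Multiply both sides by x: 8 = 2 * x
Divide by 2: x = 4

x = 4


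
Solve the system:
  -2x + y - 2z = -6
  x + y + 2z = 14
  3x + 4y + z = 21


Using Cramer's rule. Expand each determinant along the first row.
D  = (-2)*[1*1 - 2*4] - 1*[1*1 - 2*3] + (-2)*[1*4 - 1*3]
  = (-2)*(-7) - 1*(-5) + (-2)*(1) = 17
Dx = (-6)*[1*1 - 2*4] - 1*[14*1 - 2*21] + (-2)*[14*4 - 1*21]
  = (-6)*(-7) - 1*(-28) + (-2)*(35) = 0
Dy = (-2)*[14*1 - 2*21] - (-6)*[1*1 - 2*3] + (-2)*[1*21 - 14*3]
  = (-2)*(-28) - (-6)*(-5) + (-2)*(-21) = 68
Dz = (-2)*[1*21 - 14*4] - 1*[1*21 - 14*3] + (-6)*[1*4 - 1*3]
  = (-2)*(-35) - 1*(-21) + (-6)*(1) = 85
x = Dx/D = 0/17 = 0, y = Dy/D = 68/17 = 4, z = Dz/D = 85/17 = 5
Check eq1: (-2)(0) + (1)(4) + (-2)(5) = -6 = -6 ✓
Check eq2: (1)(0) + (1)(4) + (2)(5) = 14 = 14 ✓
Check eq3: (3)(0) + (4)(4) + (1)(5) = 21 = 21 ✓

x = 0, y = 4, z = 5


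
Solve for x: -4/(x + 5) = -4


Multiply both sides by (x + 5): -4 = -4(x + 5)
Distribute: -4 = -4x - 20
-4x = -4 + 20 = 16
x = -4

x = -4


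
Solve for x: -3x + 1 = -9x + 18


Starting with: -3x + 1 = -9x + 18
Move all x terms to left: (-3 + 9)x = 18 - 1
Simplify: 6x = 17
Divide both sides by 6: x = 17/6

x = 17/6


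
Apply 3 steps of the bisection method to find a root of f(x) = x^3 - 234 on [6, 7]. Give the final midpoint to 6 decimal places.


f(x) = x^3 - 234
f(6) = -18 < 0
f(7) = 109 > 0

Step 1: midpoint = (6.000000 + 7.000000)/2 = 6.500000
  f(6.500000) = 40.625000
  f(mid) > 0, so root is in [6.000000, 6.500000]

Step 2: midpoint = (6.000000 + 6.500000)/2 = 6.250000
  f(6.250000) = 10.140625
  f(mid) > 0, so root is in [6.000000, 6.250000]

Step 3: midpoint = (6.000000 + 6.250000)/2 = 6.125000
  f(6.125000) = -4.216797
  f(mid) < 0, so root is in [6.125000, 6.250000]

midpoint = 6.125000


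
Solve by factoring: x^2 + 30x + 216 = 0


We need two numbers that multiply to 216 and add to 30.
Those numbers are 12 and 18 (since 12 * 18 = 216 and 12 + 18 = 30).
So x^2 + 30x + 216 = (x + 12)(x + 18) = 0
Setting each factor to zero: x = -12 or x = -18

x = -18, x = -12


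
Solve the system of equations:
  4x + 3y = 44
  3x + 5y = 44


Using Cramer's rule:
Determinant D = (4)(5) - (3)(3) = 20 - 9 = 11
Dx = (44)(5) - (44)(3) = 220 - 132 = 88
Dy = (4)(44) - (3)(44) = 176 - 132 = 44
x = Dx/D = 88/11 = 8
y = Dy/D = 44/11 = 4

x = 8, y = 4


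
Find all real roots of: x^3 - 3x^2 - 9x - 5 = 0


Let p(x) = x^3 - 3x^2 - 9x - 5. By the rational root theorem (leading coefficient 1), any rational root is an integer divisor of 5: try ±1, ±2, ... in turn.
Test x = 1: value = -16 ≠ 0.
Test x = -1: value = 0 ✓, so (x + 1) is a factor.
Synthetic division by (x + 1): bring down 1; 1(-1) - 3 = -4; (-4)(-1) - 9 = -5; (-5)(-1) - 5 = 0 → quotient x^2 - 4x - 5, remainder 0.
Solve the quadratic x^2 - 4x - 5 = 0: discriminant = (-4)^2 - 4(1)(-5) = 16 + 20 = 36.
sqrt(36) = 6, so x = (4 ± 6)/2: x = 5 or x = -1.

x = -1 (multiplicity 2), x = 5


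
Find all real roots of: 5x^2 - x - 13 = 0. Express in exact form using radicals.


Using the quadratic formula: x = (-b ± sqrt(b^2 - 4ac)) / (2a)
Here a = 5, b = -1, c = -13
Discriminant = b^2 - 4ac = (-1)^2 - 4(5)(-13) = 1 + 260 = 261
Since discriminant = 261 > 0, there are two real roots.
x = (1 ± 3*sqrt(29)) / 10
Numerically: x ≈ 1.7155 or x ≈ -1.5155

x = (1 + 3*sqrt(29)) / 10 or x = (1 - 3*sqrt(29)) / 10


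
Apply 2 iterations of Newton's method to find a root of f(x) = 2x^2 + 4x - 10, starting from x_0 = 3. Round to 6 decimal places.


Newton's method: x_(n+1) = x_n - f(x_n)/f'(x_n)
f(x) = 2x^2 + 4x - 10
f'(x) = 4x + 4

Iteration 1:
  f(3.000000) = 20.000000
  f'(3.000000) = 16.000000
  x_1 = 3.000000 - (20.000000)/(16.000000) = 1.750000

Iteration 2:
  f(1.750000) = 3.125000
  f'(1.750000) = 11.000000
  x_2 = 1.750000 - (3.125000)/(11.000000) = 1.465909

x_2 = 1.465909


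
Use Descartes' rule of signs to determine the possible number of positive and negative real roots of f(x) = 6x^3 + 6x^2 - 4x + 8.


Descartes' rule of signs:

For positive roots, count sign changes in f(x) = 6x^3 + 6x^2 - 4x + 8:
Signs of coefficients: +, +, -, +
Number of sign changes: 2
Possible positive real roots: 2, 0

For negative roots, examine f(-x) = -6x^3 + 6x^2 + 4x + 8:
Signs of coefficients: -, +, +, +
Number of sign changes: 1
Possible negative real roots: 1

Positive roots: 2 or 0; Negative roots: 1


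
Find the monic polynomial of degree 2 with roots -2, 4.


A monic polynomial with roots -2, 4 is:
p(x) = (x + 2)(x - 4)
After multiplying by (x + 2): x + 2
After multiplying by (x - 4): x^2 - 2x - 8

x^2 - 2x - 8


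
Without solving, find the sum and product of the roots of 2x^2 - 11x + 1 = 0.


By Vieta's formulas for ax^2 + bx + c = 0:
  Sum of roots = -b/a
  Product of roots = c/a

Here a = 2, b = -11, c = 1
Sum = -(-11)/2 = 11/2
Product = 1/2 = 1/2

Sum = 11/2, Product = 1/2


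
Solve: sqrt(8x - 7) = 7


Square both sides: 8x - 7 = 7^2 = 49
8x = 49 + 7 = 56
x = 7
Check: sqrt(8*7 - 7) = sqrt(49) = 7 ✓

x = 7


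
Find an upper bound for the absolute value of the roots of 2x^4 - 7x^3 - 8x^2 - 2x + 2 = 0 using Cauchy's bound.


Cauchy's bound: all roots r satisfy |r| <= 1 + max(|a_i/a_n|) for i = 0,...,n-1
where a_n is the leading coefficient.

Coefficients: [2, -7, -8, -2, 2]
Leading coefficient a_n = 2
Ratios |a_i/a_n|: 7/2, 4, 1, 1
Maximum ratio: 4
Cauchy's bound: |r| <= 1 + 4 = 5

Upper bound = 5


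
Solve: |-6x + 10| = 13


An absolute value equation |expr| = 13 gives two cases:
Case 1: -6x + 10 = 13
  -6x = 3, so x = -1/2
Case 2: -6x + 10 = -13
  -6x = -23, so x = 23/6

x = -1/2, x = 23/6


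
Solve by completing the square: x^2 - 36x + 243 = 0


Start: x^2 - 36x + 243 = 0
Move constant: x^2 - 36x = -243
Half of -36 is -18, squared is 324
Add 324 to both sides: x^2 - 36x + 324 = 81
(x - 18)^2 = 81
x - 18 = ±9
x = 18 + 9 = 27 or x = 18 - 9 = 9

x = 9, x = 27


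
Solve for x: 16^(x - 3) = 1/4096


Express both sides with the same base.
1/4096 = 16^(-3)
Since the bases match, equate exponents: x - 3 = -3
So x = -3 - (-3) = 0

x = 0


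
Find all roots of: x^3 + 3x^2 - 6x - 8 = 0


Let p(x) = x^3 + 3x^2 - 6x - 8. By the rational root theorem (leading coefficient 1), any rational root is an integer divisor of 8: try ±1, ±2, ... in turn.
Test x = 1: value = -10 ≠ 0.
Test x = -1: value = 0 ✓, so (x + 1) is a factor.
Synthetic division by (x + 1): bring down 1; 1(-1) + 3 = 2; 2(-1) - 6 = -8; (-8)(-1) - 8 = 0 → quotient x^2 + 2x - 8, remainder 0.
Solve the quadratic x^2 + 2x - 8 = 0: discriminant = 2^2 - 4(1)(-8) = 4 + 32 = 36.
sqrt(36) = 6, so x = (-2 ± 6)/2: x = 2 or x = -4.
Collecting all roots found:

x = -4, x = -1, x = 2


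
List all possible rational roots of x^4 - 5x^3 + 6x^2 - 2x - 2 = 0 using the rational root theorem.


Rational root theorem: possible roots are ±p/q where:
  p divides the constant term (-2): p ∈ {1, 2}
  q divides the leading coefficient (1): q ∈ {1}

All possible rational roots: -2, -1, 1, 2

-2, -1, 1, 2


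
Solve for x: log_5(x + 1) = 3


Convert to exponential form: x + 1 = 5^3 = 125
x = 125 - 1 = 124
Check: log_5(124 + 1) = log_5(125) = log_5(125) = 3 ✓

x = 124


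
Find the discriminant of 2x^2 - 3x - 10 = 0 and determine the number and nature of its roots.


For ax^2 + bx + c = 0, discriminant D = b^2 - 4ac
Here a = 2, b = -3, c = -10
D = (-3)^2 - 4(2)(-10) = 9 + 80 = 89

D = 89 > 0 but not a perfect square
The equation has 2 distinct real irrational roots.

Discriminant = 89, 2 distinct real irrational roots


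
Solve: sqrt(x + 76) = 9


Square both sides: x + 76 = 9^2 = 81
x = 81 - 76 = 5
x = 5
Check: sqrt(1*5 + 76) = sqrt(81) = 9 ✓

x = 5


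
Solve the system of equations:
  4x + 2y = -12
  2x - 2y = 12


Using Cramer's rule:
Determinant D = (4)(-2) - (2)(2) = -8 - 4 = -12
Dx = (-12)(-2) - (12)(2) = 24 - 24 = 0
Dy = (4)(12) - (2)(-12) = 48 + 24 = 72
x = Dx/D = 0/-12 = 0
y = Dy/D = 72/-12 = -6

x = 0, y = -6


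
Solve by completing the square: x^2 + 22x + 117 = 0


Start: x^2 + 22x + 117 = 0
Move constant: x^2 + 22x = -117
Half of 22 is 11, squared is 121
Add 121 to both sides: x^2 + 22x + 121 = 4
(x + 11)^2 = 4
x + 11 = ±2
x = -11 + 2 = -9 or x = -11 - 2 = -13

x = -13, x = -9


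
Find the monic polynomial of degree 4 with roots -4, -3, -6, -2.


A monic polynomial with roots -4, -3, -6, -2 is:
p(x) = (x + 4)(x + 3)(x + 6)(x + 2)
After multiplying by (x + 4): x + 4
After multiplying by (x + 3): x^2 + 7x + 12
After multiplying by (x + 6): x^3 + 13x^2 + 54x + 72
After multiplying by (x + 2): x^4 + 15x^3 + 80x^2 + 180x + 144

x^4 + 15x^3 + 80x^2 + 180x + 144


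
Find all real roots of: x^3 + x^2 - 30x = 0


The constant term is 0, so x = 0 is a root. Factor out x:
  x(x^2 + x - 30) = 0
Solve the quadratic x^2 + x - 30 = 0: discriminant = 1^2 - 4(1)(-30) = 1 + 120 = 121.
sqrt(121) = 11, so x = (-1 ± 11)/2: x = 5 or x = -6.

x = -6, x = 0, x = 5


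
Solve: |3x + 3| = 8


An absolute value equation |expr| = 8 gives two cases:
Case 1: 3x + 3 = 8
  3x = 5, so x = 5/3
Case 2: 3x + 3 = -8
  3x = -11, so x = -11/3

x = -11/3, x = 5/3


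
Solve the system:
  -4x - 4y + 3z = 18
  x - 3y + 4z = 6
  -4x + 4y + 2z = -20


Using Cramer's rule. Expand each determinant along the first row.
D  = (-4)*[(-3)*2 - 4*4] - (-4)*[1*2 - 4*(-4)] + 3*[1*4 - (-3)*(-4)]
  = (-4)*(-22) - (-4)*(18) + 3*(-8) = 136
Dx = 18*[(-3)*2 - 4*4] - (-4)*[6*2 - 4*(-20)] + 3*[6*4 - (-3)*(-20)]
  = 18*(-22) - (-4)*(92) + 3*(-36) = -136
Dy = (-4)*[6*2 - 4*(-20)] - 18*[1*2 - 4*(-4)] + 3*[1*(-20) - 6*(-4)]
  = (-4)*(92) - 18*(18) + 3*(4) = -680
Dz = (-4)*[(-3)*(-20) - 6*4] - (-4)*[1*(-20) - 6*(-4)] + 18*[1*4 - (-3)*(-4)]
  = (-4)*(36) - (-4)*(4) + 18*(-8) = -272
x = Dx/D = -136/136 = -1, y = Dy/D = -680/136 = -5, z = Dz/D = -272/136 = -2
Check eq1: (-4)(-1) + (-4)(-5) + (3)(-2) = 18 = 18 ✓
Check eq2: (1)(-1) + (-3)(-5) + (4)(-2) = 6 = 6 ✓
Check eq3: (-4)(-1) + (4)(-5) + (2)(-2) = -20 = -20 ✓

x = -1, y = -5, z = -2


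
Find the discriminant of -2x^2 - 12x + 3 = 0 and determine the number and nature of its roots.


For ax^2 + bx + c = 0, discriminant D = b^2 - 4ac
Here a = -2, b = -12, c = 3
D = (-12)^2 - 4(-2)(3) = 144 + 24 = 168

D = 168 > 0 but not a perfect square
The equation has 2 distinct real irrational roots.

Discriminant = 168, 2 distinct real irrational roots


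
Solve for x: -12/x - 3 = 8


Subtract -3 from both sides: -12/x = 11
Multiply both sides by x: -12 = 11 * x
Divide by 11: x = -12/11

x = -12/11


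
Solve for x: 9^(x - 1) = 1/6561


Express both sides with the same base.
1/6561 = 9^(-4)
Since the bases match, equate exponents: x - 1 = -4
So x = -4 - (-1) = -3

x = -3


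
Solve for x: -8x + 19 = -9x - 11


Starting with: -8x + 19 = -9x - 11
Move all x terms to left: (-8 + 9)x = -11 - 19
Simplify: x = -30
Divide both sides by 1: x = -30

x = -30


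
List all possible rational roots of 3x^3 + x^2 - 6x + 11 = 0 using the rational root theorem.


Rational root theorem: possible roots are ±p/q where:
  p divides the constant term (11): p ∈ {1, 11}
  q divides the leading coefficient (3): q ∈ {1, 3}

All possible rational roots: -11, -11/3, -1, -1/3, 1/3, 1, 11/3, 11

-11, -11/3, -1, -1/3, 1/3, 1, 11/3, 11


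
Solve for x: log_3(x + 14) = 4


Convert to exponential form: x + 14 = 3^4 = 81
x = 81 - 14 = 67
Check: log_3(67 + 14) = log_3(81) = log_3(81) = 4 ✓

x = 67


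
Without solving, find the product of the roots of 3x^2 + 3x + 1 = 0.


By Vieta's formulas for ax^2 + bx + c = 0:
  Sum of roots = -b/a
  Product of roots = c/a

Here a = 3, b = 3, c = 1
Sum = -(3)/3 = -1
Product = 1/3 = 1/3

Product = 1/3


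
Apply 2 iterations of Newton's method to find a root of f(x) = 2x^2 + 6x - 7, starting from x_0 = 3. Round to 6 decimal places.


Newton's method: x_(n+1) = x_n - f(x_n)/f'(x_n)
f(x) = 2x^2 + 6x - 7
f'(x) = 4x + 6

Iteration 1:
  f(3.000000) = 29.000000
  f'(3.000000) = 18.000000
  x_1 = 3.000000 - (29.000000)/(18.000000) = 1.388889

Iteration 2:
  f(1.388889) = 5.191358
  f'(1.388889) = 11.555556
  x_2 = 1.388889 - (5.191358)/(11.555556) = 0.939637

x_2 = 0.939637


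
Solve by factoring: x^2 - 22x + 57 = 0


We need two numbers that multiply to 57 and add to -22.
Those numbers are -19 and -3 (since (-19) * (-3) = 57 and (-19) + (-3) = -22).
So x^2 - 22x + 57 = (x - 19)(x - 3) = 0
Setting each factor to zero: x = 19 or x = 3

x = 3, x = 19


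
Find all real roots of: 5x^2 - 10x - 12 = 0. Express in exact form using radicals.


Using the quadratic formula: x = (-b ± sqrt(b^2 - 4ac)) / (2a)
Here a = 5, b = -10, c = -12
Discriminant = b^2 - 4ac = (-10)^2 - 4(5)(-12) = 100 + 240 = 340
Since discriminant = 340 > 0, there are two real roots.
x = (10 ± 2*sqrt(85)) / 10
Simplifying: x = (5 ± sqrt(85)) / 5
Numerically: x ≈ 2.8439 or x ≈ -0.8439

x = (5 + sqrt(85)) / 5 or x = (5 - sqrt(85)) / 5


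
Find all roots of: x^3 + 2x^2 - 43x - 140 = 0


Let p(x) = x^3 + 2x^2 - 43x - 140. By the rational root theorem (leading coefficient 1), any rational root is an integer divisor of 140: try ±1, ±2, ... in turn.
Test x = 1: value = -180 ≠ 0.
Test x = -1: value = -96 ≠ 0.
Test x = 2: value = -210 ≠ 0.
Test x = -2: value = -54 ≠ 0.
Test x = 4: value = -216 ≠ 0.
Test x = -4: value = 0 ✓, so (x + 4) is a factor.
Synthetic division by (x + 4): bring down 1; 1(-4) + 2 = -2; (-2)(-4) - 43 = -35; (-35)(-4) - 140 = 0 → quotient x^2 - 2x - 35, remainder 0.
Solve the quadratic x^2 - 2x - 35 = 0: discriminant = (-2)^2 - 4(1)(-35) = 4 + 140 = 144.
sqrt(144) = 12, so x = (2 ± 12)/2: x = 7 or x = -5.
Collecting all roots found:

x = -5, x = -4, x = 7


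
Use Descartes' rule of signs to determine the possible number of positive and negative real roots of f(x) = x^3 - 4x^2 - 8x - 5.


Descartes' rule of signs:

For positive roots, count sign changes in f(x) = x^3 - 4x^2 - 8x - 5:
Signs of coefficients: +, -, -, -
Number of sign changes: 1
Possible positive real roots: 1

For negative roots, examine f(-x) = -x^3 - 4x^2 + 8x - 5:
Signs of coefficients: -, -, +, -
Number of sign changes: 2
Possible negative real roots: 2, 0

Positive roots: 1; Negative roots: 2 or 0


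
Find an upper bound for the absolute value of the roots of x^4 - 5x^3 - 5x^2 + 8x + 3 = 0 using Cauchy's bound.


Cauchy's bound: all roots r satisfy |r| <= 1 + max(|a_i/a_n|) for i = 0,...,n-1
where a_n is the leading coefficient.

Coefficients: [1, -5, -5, 8, 3]
Leading coefficient a_n = 1
Ratios |a_i/a_n|: 5, 5, 8, 3
Maximum ratio: 8
Cauchy's bound: |r| <= 1 + 8 = 9

Upper bound = 9


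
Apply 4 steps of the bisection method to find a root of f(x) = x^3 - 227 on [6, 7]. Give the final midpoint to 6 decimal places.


f(x) = x^3 - 227
f(6) = -11 < 0
f(7) = 116 > 0

Step 1: midpoint = (6.000000 + 7.000000)/2 = 6.500000
  f(6.500000) = 47.625000
  f(mid) > 0, so root is in [6.000000, 6.500000]

Step 2: midpoint = (6.000000 + 6.500000)/2 = 6.250000
  f(6.250000) = 17.140625
  f(mid) > 0, so root is in [6.000000, 6.250000]

Step 3: midpoint = (6.000000 + 6.250000)/2 = 6.125000
  f(6.125000) = 2.783203
  f(mid) > 0, so root is in [6.000000, 6.125000]

Step 4: midpoint = (6.000000 + 6.125000)/2 = 6.062500
  f(6.062500) = -4.179443
  f(mid) < 0, so root is in [6.062500, 6.125000]

midpoint = 6.062500


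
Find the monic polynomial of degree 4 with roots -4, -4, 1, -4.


A monic polynomial with roots -4, -4, 1, -4 is:
p(x) = (x + 4)(x + 4)(x - 1)(x + 4)
After multiplying by (x + 4): x + 4
After multiplying by (x + 4): x^2 + 8x + 16
After multiplying by (x - 1): x^3 + 7x^2 + 8x - 16
After multiplying by (x + 4): x^4 + 11x^3 + 36x^2 + 16x - 64

x^4 + 11x^3 + 36x^2 + 16x - 64


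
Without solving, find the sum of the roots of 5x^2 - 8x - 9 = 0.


By Vieta's formulas for ax^2 + bx + c = 0:
  Sum of roots = -b/a
  Product of roots = c/a

Here a = 5, b = -8, c = -9
Sum = -(-8)/5 = 8/5
Product = -9/5 = -9/5

Sum = 8/5


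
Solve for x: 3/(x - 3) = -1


Multiply both sides by (x - 3): 3 = -1(x - 3)
Distribute: 3 = -x + 3
-x = 3 - 3 = 0
x = 0

x = 0


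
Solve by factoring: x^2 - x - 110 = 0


We need two numbers that multiply to -110 and add to -1.
Those numbers are 10 and -11 (since 10 * (-11) = -110 and 10 + (-11) = -1).
So x^2 - x - 110 = (x + 10)(x - 11) = 0
Setting each factor to zero: x = -10 or x = 11

x = -10, x = 11


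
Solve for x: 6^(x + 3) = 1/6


Express both sides with the same base.
1/6 = 6^(-1)
Since the bases match, equate exponents: x + 3 = -1
So x = -1 - (3) = -4

x = -4


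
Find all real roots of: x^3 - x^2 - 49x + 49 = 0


Let p(x) = x^3 - x^2 - 49x + 49. By the rational root theorem (leading coefficient 1), any rational root is an integer divisor of 49: try ±1, ±2, ... in turn.
Test x = 1: value = 0 ✓, so (x - 1) is a factor.
Synthetic division by (x - 1): bring down 1; 1(1) - 1 = 0; 0(1) - 49 = -49; (-49)(1) + 49 = 0 → quotient x^2 - 49, remainder 0.
Solve the quadratic x^2 - 49 = 0: discriminant = 0^2 - 4(1)(-49) = 0 + 196 = 196.
sqrt(196) = 14, so x = (0 ± 14)/2: x = 7 or x = -7.

x = -7, x = 1, x = 7


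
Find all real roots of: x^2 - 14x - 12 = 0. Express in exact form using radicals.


Using the quadratic formula: x = (-b ± sqrt(b^2 - 4ac)) / (2a)
Here a = 1, b = -14, c = -12
Discriminant = b^2 - 4ac = (-14)^2 - 4(1)(-12) = 196 + 48 = 244
Since discriminant = 244 > 0, there are two real roots.
x = (14 ± 2*sqrt(61)) / 2
Simplifying: x = 7 ± sqrt(61)
Numerically: x ≈ 14.8102 or x ≈ -0.8102

x = 7 + sqrt(61) or x = 7 - sqrt(61)


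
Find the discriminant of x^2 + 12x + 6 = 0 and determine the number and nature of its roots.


For ax^2 + bx + c = 0, discriminant D = b^2 - 4ac
Here a = 1, b = 12, c = 6
D = (12)^2 - 4(1)(6) = 144 - 24 = 120

D = 120 > 0 but not a perfect square
The equation has 2 distinct real irrational roots.

Discriminant = 120, 2 distinct real irrational roots


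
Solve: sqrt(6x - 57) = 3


Square both sides: 6x - 57 = 3^2 = 9
6x = 9 + 57 = 66
x = 11
Check: sqrt(6*11 - 57) = sqrt(9) = 3 ✓

x = 11


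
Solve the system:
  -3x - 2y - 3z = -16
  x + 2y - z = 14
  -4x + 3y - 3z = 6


Using Cramer's rule. Expand each determinant along the first row.
D  = (-3)*[2*(-3) - (-1)*3] - (-2)*[1*(-3) - (-1)*(-4)] + (-3)*[1*3 - 2*(-4)]
  = (-3)*(-3) - (-2)*(-7) + (-3)*(11) = -38
Dx = (-16)*[2*(-3) - (-1)*3] - (-2)*[14*(-3) - (-1)*6] + (-3)*[14*3 - 2*6]
  = (-16)*(-3) - (-2)*(-36) + (-3)*(30) = -114
Dy = (-3)*[14*(-3) - (-1)*6] - (-16)*[1*(-3) - (-1)*(-4)] + (-3)*[1*6 - 14*(-4)]
  = (-3)*(-36) - (-16)*(-7) + (-3)*(62) = -190
Dz = (-3)*[2*6 - 14*3] - (-2)*[1*6 - 14*(-4)] + (-16)*[1*3 - 2*(-4)]
  = (-3)*(-30) - (-2)*(62) + (-16)*(11) = 38
x = Dx/D = -114/-38 = 3, y = Dy/D = -190/-38 = 5, z = Dz/D = 38/-38 = -1
Check eq1: (-3)(3) + (-2)(5) + (-3)(-1) = -16 = -16 ✓
Check eq2: (1)(3) + (2)(5) + (-1)(-1) = 14 = 14 ✓
Check eq3: (-4)(3) + (3)(5) + (-3)(-1) = 6 = 6 ✓

x = 3, y = 5, z = -1
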